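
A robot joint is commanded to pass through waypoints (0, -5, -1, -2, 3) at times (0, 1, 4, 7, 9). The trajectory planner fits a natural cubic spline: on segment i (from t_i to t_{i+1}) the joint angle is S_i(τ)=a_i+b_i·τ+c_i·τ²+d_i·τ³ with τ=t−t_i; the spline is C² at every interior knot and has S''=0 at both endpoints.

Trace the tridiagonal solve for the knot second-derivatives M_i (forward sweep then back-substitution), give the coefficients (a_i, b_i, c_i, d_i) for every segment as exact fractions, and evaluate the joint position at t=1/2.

  seg 0: a=0 b=-3179/532 c=0 d=519/532
  seg 1: a=-5 b=-811/266 c=1557/532 d=-7019/14364
  seg 2: a=-1 b=701/532 c=-587/399 d=4409/14364
  seg 3: a=-2 b=207/266 c=687/532 d=-229/1064
S(1/2) = -12197/4256

Δ: Δ0=-5, Δ1=4/3, Δ2=-1/3, Δ3=5/2
row 1: diag=8, rhs=38; c'=3/8, d'=19/4
row 2: denom=12−3·3/8=87/8; d'=(-10−3·19/4)/(87/8)=-194/87
row 3: denom=10−3·8/29=266/29; d'=(17−3·-194/87)/(266/29)=687/266
back: M3=687/266
back: M2=-194/87−8/29·687/266=-1174/399
back: M1=19/4−3/8·-1174/399=1557/266
M: M0=0, M1=1557/266, M2=-1174/399, M3=687/266, M4=0
seg 0: a=0, c=M0/2=0, d=(M1−M0)/(6·1)=519/532, b=Δ0−h0·(2M0+M1)/6=-3179/532
seg 1: a=-5, c=M1/2=1557/532, d=(M2−M1)/(6·3)=-7019/14364, b=Δ1−h1·(2M1+M2)/6=-811/266
seg 2: a=-1, c=M2/2=-587/399, d=(M3−M2)/(6·3)=4409/14364, b=Δ2−h2·(2M2+M3)/6=701/532
seg 3: a=-2, c=M3/2=687/532, d=(M4−M3)/(6·2)=-229/1064, b=Δ3−h3·(2M3+M4)/6=207/266
t_q=1/2 → seg 0, τ=1/2; S=0+-3179/532·τ+0·τ²+519/532·τ³=-12197/4256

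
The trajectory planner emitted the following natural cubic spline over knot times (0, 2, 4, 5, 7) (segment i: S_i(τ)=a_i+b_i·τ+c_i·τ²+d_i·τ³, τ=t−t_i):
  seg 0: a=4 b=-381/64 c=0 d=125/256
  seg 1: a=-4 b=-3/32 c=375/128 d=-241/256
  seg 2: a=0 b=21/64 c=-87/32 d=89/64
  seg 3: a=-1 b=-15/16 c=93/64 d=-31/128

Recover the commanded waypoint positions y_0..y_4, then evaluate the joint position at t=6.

y_0 = S_0(0) = a_0 = 4
y_1 = S_1(0) = a_1 = -4
y_2 = S_2(0) = a_2 = 0
y_3 = S_3(0) = a_3 = -1
y_4 = S_3(2) = 1
t_q=6 is in segment 3 (τ=1); S_3(τ)=-93/128

y_0=4 y_1=-4 y_2=0 y_3=-1 y_4=1
S(6) = -93/128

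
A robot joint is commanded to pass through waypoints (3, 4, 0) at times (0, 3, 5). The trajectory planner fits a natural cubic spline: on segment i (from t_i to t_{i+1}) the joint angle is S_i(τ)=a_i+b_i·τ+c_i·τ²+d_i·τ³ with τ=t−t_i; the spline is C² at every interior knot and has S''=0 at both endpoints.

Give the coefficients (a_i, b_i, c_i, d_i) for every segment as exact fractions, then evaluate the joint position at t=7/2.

  seg 0: a=3 b=31/30 c=0 d=-7/90
  seg 1: a=4 b=-16/15 c=-7/10 d=7/60
S(7/2) = 529/160

Δ: Δ0=1/3, Δ1=-2
row 1: diag=10, rhs=-14; c'=1/5, d'=-7/5
back: M1=-7/5
M: M0=0, M1=-7/5, M2=0
seg 0: a=3, c=M0/2=0, d=(M1−M0)/(6·3)=-7/90, b=Δ0−h0·(2M0+M1)/6=31/30
seg 1: a=4, c=M1/2=-7/10, d=(M2−M1)/(6·2)=7/60, b=Δ1−h1·(2M1+M2)/6=-16/15
t_q=7/2 → seg 1, τ=1/2; S=4+-16/15·τ+-7/10·τ²+7/60·τ³=529/160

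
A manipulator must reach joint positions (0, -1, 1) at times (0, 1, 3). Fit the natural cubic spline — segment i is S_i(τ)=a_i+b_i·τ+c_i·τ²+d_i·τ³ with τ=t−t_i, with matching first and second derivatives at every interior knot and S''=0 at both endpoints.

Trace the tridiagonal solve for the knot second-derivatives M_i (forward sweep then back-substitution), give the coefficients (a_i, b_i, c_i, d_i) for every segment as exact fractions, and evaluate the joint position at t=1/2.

Δ: Δ0=-1, Δ1=1
row 1: diag=6, rhs=12; c'=1/3, d'=2
back: M1=2
M: M0=0, M1=2, M2=0
seg 0: a=0, c=M0/2=0, d=(M1−M0)/(6·1)=1/3, b=Δ0−h0·(2M0+M1)/6=-4/3
seg 1: a=-1, c=M1/2=1, d=(M2−M1)/(6·2)=-1/6, b=Δ1−h1·(2M1+M2)/6=-1/3
t_q=1/2 → seg 0, τ=1/2; S=0+-4/3·τ+0·τ²+1/3·τ³=-5/8

  seg 0: a=0 b=-4/3 c=0 d=1/3
  seg 1: a=-1 b=-1/3 c=1 d=-1/6
S(1/2) = -5/8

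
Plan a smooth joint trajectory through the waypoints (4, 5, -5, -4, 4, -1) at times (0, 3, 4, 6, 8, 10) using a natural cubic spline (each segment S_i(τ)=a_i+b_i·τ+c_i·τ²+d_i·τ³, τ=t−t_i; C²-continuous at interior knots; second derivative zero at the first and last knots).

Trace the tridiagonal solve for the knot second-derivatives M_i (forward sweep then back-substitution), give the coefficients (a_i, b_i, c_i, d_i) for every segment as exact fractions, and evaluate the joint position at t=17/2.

  seg 0: a=4 b=9500/1923 c=0 d=-2953/5769
  seg 1: a=5 b=-17077/1923 c=-2953/641 d=6706/1923
  seg 2: a=-5 b=-14677/1923 c=3753/641 d=-13759/15384
  seg 3: a=-4 b=19441/3846 c=1253/2564 d=-977/1923
  seg 4: a=4 b=3511/3846 c=-6563/2564 d=6563/15384
S(17/2) = 158757/41024

Δ: Δ0=1/3, Δ1=-10, Δ2=1/2, Δ3=4, Δ4=-5/2
row 1: diag=8, rhs=-62; c'=1/8, d'=-31/4
row 2: denom=6−1·1/8=47/8; d'=(63−1·-31/4)/(47/8)=566/47
row 3: denom=8−2·16/47=344/47; d'=(21−2·566/47)/(344/47)=-145/344
row 4: denom=8−2·47/172=641/86; d'=(-39−2·-145/344)/(641/86)=-6563/1282
back: M4=-6563/1282
back: M3=-145/344−47/172·-6563/1282=1253/1282
back: M2=566/47−16/47·1253/1282=7506/641
back: M1=-31/4−1/8·7506/641=-5906/641
M: M0=0, M1=-5906/641, M2=7506/641, M3=1253/1282, M4=-6563/1282, M5=0
seg 0: a=4, c=M0/2=0, d=(M1−M0)/(6·3)=-2953/5769, b=Δ0−h0·(2M0+M1)/6=9500/1923
seg 1: a=5, c=M1/2=-2953/641, d=(M2−M1)/(6·1)=6706/1923, b=Δ1−h1·(2M1+M2)/6=-17077/1923
seg 2: a=-5, c=M2/2=3753/641, d=(M3−M2)/(6·2)=-13759/15384, b=Δ2−h2·(2M2+M3)/6=-14677/1923
seg 3: a=-4, c=M3/2=1253/2564, d=(M4−M3)/(6·2)=-977/1923, b=Δ3−h3·(2M3+M4)/6=19441/3846
seg 4: a=4, c=M4/2=-6563/2564, d=(M5−M4)/(6·2)=6563/15384, b=Δ4−h4·(2M4+M5)/6=3511/3846
t_q=17/2 → seg 4, τ=1/2; S=4+3511/3846·τ+-6563/2564·τ²+6563/15384·τ³=158757/41024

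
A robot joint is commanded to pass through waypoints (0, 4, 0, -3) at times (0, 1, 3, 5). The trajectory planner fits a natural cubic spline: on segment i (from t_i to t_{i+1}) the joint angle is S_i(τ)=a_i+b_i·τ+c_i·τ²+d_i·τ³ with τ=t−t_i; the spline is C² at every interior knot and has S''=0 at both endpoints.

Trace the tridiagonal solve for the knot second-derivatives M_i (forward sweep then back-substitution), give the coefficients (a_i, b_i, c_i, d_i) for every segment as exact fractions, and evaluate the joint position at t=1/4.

Δ: Δ0=4, Δ1=-2, Δ2=-3/2
row 1: diag=6, rhs=-36; c'=1/3, d'=-6
row 2: denom=8−2·1/3=22/3; d'=(3−2·-6)/(22/3)=45/22
back: M2=45/22
back: M1=-6−1/3·45/22=-147/22
M: M0=0, M1=-147/22, M2=45/22, M3=0
seg 0: a=0, c=M0/2=0, d=(M1−M0)/(6·1)=-49/44, b=Δ0−h0·(2M0+M1)/6=225/44
seg 1: a=4, c=M1/2=-147/44, d=(M2−M1)/(6·2)=8/11, b=Δ1−h1·(2M1+M2)/6=39/22
seg 2: a=0, c=M2/2=45/44, d=(M3−M2)/(6·2)=-15/88, b=Δ2−h2·(2M2+M3)/6=-63/22
t_q=1/4 → seg 0, τ=1/4; S=0+225/44·τ+0·τ²+-49/44·τ³=3551/2816

  seg 0: a=0 b=225/44 c=0 d=-49/44
  seg 1: a=4 b=39/22 c=-147/44 d=8/11
  seg 2: a=0 b=-63/22 c=45/44 d=-15/88
S(1/4) = 3551/2816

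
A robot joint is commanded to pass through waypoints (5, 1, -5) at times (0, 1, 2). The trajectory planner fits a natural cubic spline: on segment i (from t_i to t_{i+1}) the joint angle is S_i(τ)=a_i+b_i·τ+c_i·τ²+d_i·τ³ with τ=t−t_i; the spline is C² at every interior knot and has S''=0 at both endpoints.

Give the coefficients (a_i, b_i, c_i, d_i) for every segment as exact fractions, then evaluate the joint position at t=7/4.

Δ: Δ0=-4, Δ1=-6
row 1: diag=4, rhs=-12; c'=1/4, d'=-3
back: M1=-3
M: M0=0, M1=-3, M2=0
seg 0: a=5, c=M0/2=0, d=(M1−M0)/(6·1)=-1/2, b=Δ0−h0·(2M0+M1)/6=-7/2
seg 1: a=1, c=M1/2=-3/2, d=(M2−M1)/(6·1)=1/2, b=Δ1−h1·(2M1+M2)/6=-5
t_q=7/4 → seg 1, τ=3/4; S=1+-5·τ+-3/2·τ²+1/2·τ³=-433/128

  seg 0: a=5 b=-7/2 c=0 d=-1/2
  seg 1: a=1 b=-5 c=-3/2 d=1/2
S(7/4) = -433/128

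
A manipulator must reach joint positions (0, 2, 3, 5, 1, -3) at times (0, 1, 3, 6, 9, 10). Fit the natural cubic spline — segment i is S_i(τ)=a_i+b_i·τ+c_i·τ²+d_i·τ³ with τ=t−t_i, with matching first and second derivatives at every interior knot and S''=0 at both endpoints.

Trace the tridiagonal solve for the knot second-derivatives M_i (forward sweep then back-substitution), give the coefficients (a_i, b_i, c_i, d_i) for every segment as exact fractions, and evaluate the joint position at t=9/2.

  seg 0: a=0 b=5077/2220 c=0 d=-637/2220
  seg 1: a=2 b=1583/1110 c=-637/740 d=883/4440
  seg 2: a=3 b=41/111 c=123/370 d=-7/90
  seg 3: a=5 b=293/1110 c=-68/185 d=-61/1110
  seg 4: a=1 b=-1901/555 c=-319/370 d=319/1110
S(9/2) = 11957/2960

Δ: Δ0=2, Δ1=1/2, Δ2=2/3, Δ3=-4/3, Δ4=-4
row 1: diag=6, rhs=-9; c'=1/3, d'=-3/2
row 2: denom=10−2·1/3=28/3; d'=(1−2·-3/2)/(28/3)=3/7
row 3: denom=12−3·9/28=309/28; d'=(-12−3·3/7)/(309/28)=-124/103
row 4: denom=8−3·28/103=740/103; d'=(-16−3·-124/103)/(740/103)=-319/185
back: M4=-319/185
back: M3=-124/103−28/103·-319/185=-136/185
back: M2=3/7−9/28·-136/185=123/185
back: M1=-3/2−1/3·123/185=-637/370
M: M0=0, M1=-637/370, M2=123/185, M3=-136/185, M4=-319/185, M5=0
seg 0: a=0, c=M0/2=0, d=(M1−M0)/(6·1)=-637/2220, b=Δ0−h0·(2M0+M1)/6=5077/2220
seg 1: a=2, c=M1/2=-637/740, d=(M2−M1)/(6·2)=883/4440, b=Δ1−h1·(2M1+M2)/6=1583/1110
seg 2: a=3, c=M2/2=123/370, d=(M3−M2)/(6·3)=-7/90, b=Δ2−h2·(2M2+M3)/6=41/111
seg 3: a=5, c=M3/2=-68/185, d=(M4−M3)/(6·3)=-61/1110, b=Δ3−h3·(2M3+M4)/6=293/1110
seg 4: a=1, c=M4/2=-319/370, d=(M5−M4)/(6·1)=319/1110, b=Δ4−h4·(2M4+M5)/6=-1901/555
t_q=9/2 → seg 2, τ=3/2; S=3+41/111·τ+123/370·τ²+-7/90·τ³=11957/2960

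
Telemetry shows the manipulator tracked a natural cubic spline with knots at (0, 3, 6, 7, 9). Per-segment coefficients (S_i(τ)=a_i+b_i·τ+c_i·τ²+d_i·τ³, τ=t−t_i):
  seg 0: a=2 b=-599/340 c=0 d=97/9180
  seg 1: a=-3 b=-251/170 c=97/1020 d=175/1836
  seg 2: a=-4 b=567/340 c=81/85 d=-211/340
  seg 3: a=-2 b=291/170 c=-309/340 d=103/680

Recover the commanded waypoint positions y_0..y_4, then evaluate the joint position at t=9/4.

y_0 = S_0(0) = a_0 = 2
y_1 = S_1(0) = a_1 = -3
y_2 = S_2(0) = a_2 = -4
y_3 = S_3(0) = a_3 = -2
y_4 = S_3(2) = -1
t_q=9/4 is in segment 0 (τ=9/4); S_0(τ)=-40117/21760

y_0=2 y_1=-3 y_2=-4 y_3=-2 y_4=-1
S(9/4) = -40117/21760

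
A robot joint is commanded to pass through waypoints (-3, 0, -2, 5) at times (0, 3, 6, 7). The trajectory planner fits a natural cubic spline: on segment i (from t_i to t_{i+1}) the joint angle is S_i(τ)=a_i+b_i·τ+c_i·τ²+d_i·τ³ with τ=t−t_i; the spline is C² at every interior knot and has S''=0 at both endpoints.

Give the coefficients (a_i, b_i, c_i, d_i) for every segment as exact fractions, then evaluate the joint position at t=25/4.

Δ: Δ0=1, Δ1=-2/3, Δ2=7
row 1: diag=12, rhs=-10; c'=1/4, d'=-5/6
row 2: denom=8−3·1/4=29/4; d'=(46−3·-5/6)/(29/4)=194/29
back: M2=194/29
back: M1=-5/6−1/4·194/29=-218/87
M: M0=0, M1=-218/87, M2=194/29, M3=0
seg 0: a=-3, c=M0/2=0, d=(M1−M0)/(6·3)=-109/783, b=Δ0−h0·(2M0+M1)/6=196/87
seg 1: a=0, c=M1/2=-109/87, d=(M2−M1)/(6·3)=400/783, b=Δ1−h1·(2M1+M2)/6=-131/87
seg 2: a=-2, c=M2/2=97/29, d=(M3−M2)/(6·1)=-97/87, b=Δ2−h2·(2M2+M3)/6=415/87
t_q=25/4 → seg 2, τ=1/4; S=-2+415/87·τ+97/29·τ²+-97/87·τ³=-1143/1856

  seg 0: a=-3 b=196/87 c=0 d=-109/783
  seg 1: a=0 b=-131/87 c=-109/87 d=400/783
  seg 2: a=-2 b=415/87 c=97/29 d=-97/87
S(25/4) = -1143/1856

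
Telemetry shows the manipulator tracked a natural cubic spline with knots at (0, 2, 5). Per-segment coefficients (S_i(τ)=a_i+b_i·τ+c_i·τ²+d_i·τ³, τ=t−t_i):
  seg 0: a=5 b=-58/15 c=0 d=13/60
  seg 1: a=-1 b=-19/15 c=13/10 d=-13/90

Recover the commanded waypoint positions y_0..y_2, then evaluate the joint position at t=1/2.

y_0 = S_0(0) = a_0 = 5
y_1 = S_1(0) = a_1 = -1
y_2 = S_1(3) = 3
t_q=1/2 is in segment 0 (τ=1/2); S_0(τ)=99/32

y_0=5 y_1=-1 y_2=3
S(1/2) = 99/32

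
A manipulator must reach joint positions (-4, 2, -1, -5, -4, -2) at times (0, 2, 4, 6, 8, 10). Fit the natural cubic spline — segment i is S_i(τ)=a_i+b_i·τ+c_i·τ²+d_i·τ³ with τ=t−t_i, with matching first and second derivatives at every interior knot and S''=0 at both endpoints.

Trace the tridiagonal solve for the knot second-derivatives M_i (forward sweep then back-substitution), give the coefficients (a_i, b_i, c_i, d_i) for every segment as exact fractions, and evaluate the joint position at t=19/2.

Δ: Δ0=3, Δ1=-3/2, Δ2=-2, Δ3=1/2, Δ4=1
row 1: diag=8, rhs=-27; c'=1/4, d'=-27/8
row 2: denom=8−2·1/4=15/2; d'=(-3−2·-27/8)/(15/2)=1/2
row 3: denom=8−2·4/15=112/15; d'=(15−2·1/2)/(112/15)=15/8
row 4: denom=8−2·15/56=209/28; d'=(3−2·15/8)/(209/28)=-21/209
back: M4=-21/209
back: M3=15/8−15/56·-21/209=795/418
back: M2=1/2−4/15·795/418=-3/418
back: M1=-27/8−1/4·-3/418=-705/209
M: M0=0, M1=-705/209, M2=-3/418, M3=795/418, M4=-21/209, M5=0
seg 0: a=-4, c=M0/2=0, d=(M1−M0)/(6·2)=-235/836, b=Δ0−h0·(2M0+M1)/6=862/209
seg 1: a=2, c=M1/2=-705/418, d=(M2−M1)/(6·2)=469/1672, b=Δ1−h1·(2M1+M2)/6=157/209
seg 2: a=-1, c=M2/2=-3/836, d=(M3−M2)/(6·2)=7/44, b=Δ2−h2·(2M2+M3)/6=-1099/418
seg 3: a=-5, c=M3/2=795/836, d=(M4−M3)/(6·2)=-279/1672, b=Δ3−h3·(2M3+M4)/6=-307/418
seg 4: a=-4, c=M4/2=-21/418, d=(M5−M4)/(6·2)=7/836, b=Δ4−h4·(2M4+M5)/6=223/209
t_q=19/2 → seg 4, τ=3/2; S=-4+223/209·τ+-21/418·τ²+7/836·τ³=-16615/6688

  seg 0: a=-4 b=862/209 c=0 d=-235/836
  seg 1: a=2 b=157/209 c=-705/418 d=469/1672
  seg 2: a=-1 b=-1099/418 c=-3/836 d=7/44
  seg 3: a=-5 b=-307/418 c=795/836 d=-279/1672
  seg 4: a=-4 b=223/209 c=-21/418 d=7/836
S(19/2) = -16615/6688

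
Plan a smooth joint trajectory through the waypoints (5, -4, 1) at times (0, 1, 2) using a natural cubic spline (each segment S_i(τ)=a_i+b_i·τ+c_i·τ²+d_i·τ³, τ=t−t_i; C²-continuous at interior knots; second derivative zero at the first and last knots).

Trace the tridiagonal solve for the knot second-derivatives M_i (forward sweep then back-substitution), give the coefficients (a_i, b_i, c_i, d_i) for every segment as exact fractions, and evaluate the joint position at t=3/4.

Δ: Δ0=-9, Δ1=5
row 1: diag=4, rhs=84; c'=1/4, d'=21
back: M1=21
M: M0=0, M1=21, M2=0
seg 0: a=5, c=M0/2=0, d=(M1−M0)/(6·1)=7/2, b=Δ0−h0·(2M0+M1)/6=-25/2
seg 1: a=-4, c=M1/2=21/2, d=(M2−M1)/(6·1)=-7/2, b=Δ1−h1·(2M1+M2)/6=-2
t_q=3/4 → seg 0, τ=3/4; S=5+-25/2·τ+0·τ²+7/2·τ³=-371/128

  seg 0: a=5 b=-25/2 c=0 d=7/2
  seg 1: a=-4 b=-2 c=21/2 d=-7/2
S(3/4) = -371/128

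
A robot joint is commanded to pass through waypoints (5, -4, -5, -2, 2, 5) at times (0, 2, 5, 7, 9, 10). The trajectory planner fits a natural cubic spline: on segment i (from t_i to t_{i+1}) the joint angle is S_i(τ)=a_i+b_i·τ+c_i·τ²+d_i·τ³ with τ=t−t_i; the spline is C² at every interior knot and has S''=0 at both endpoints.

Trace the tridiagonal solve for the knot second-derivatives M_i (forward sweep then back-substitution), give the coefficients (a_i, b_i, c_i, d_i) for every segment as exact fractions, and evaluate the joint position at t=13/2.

Δ: Δ0=-9/2, Δ1=-1/3, Δ2=3/2, Δ3=2, Δ4=3
row 1: diag=10, rhs=25; c'=3/10, d'=5/2
row 2: denom=10−3·3/10=91/10; d'=(11−3·5/2)/(91/10)=5/13
row 3: denom=8−2·20/91=688/91; d'=(3−2·5/13)/(688/91)=203/688
row 4: denom=6−2·91/344=941/172; d'=(6−2·203/688)/(941/172)=1861/1882
back: M4=1861/1882
back: M3=203/688−91/344·1861/1882=63/1882
back: M2=5/13−20/91·63/1882=355/941
back: M1=5/2−3/10·355/941=2246/941
M: M0=0, M1=2246/941, M2=355/941, M3=63/1882, M4=1861/1882, M5=0
seg 0: a=5, c=M0/2=0, d=(M1−M0)/(6·2)=1123/5646, b=Δ0−h0·(2M0+M1)/6=-29899/5646
seg 1: a=-4, c=M1/2=1123/941, d=(M2−M1)/(6·3)=-1891/16938, b=Δ1−h1·(2M1+M2)/6=-16423/5646
seg 2: a=-5, c=M2/2=355/1882, d=(M3−M2)/(6·2)=-647/22584, b=Δ2−h2·(2M2+M3)/6=3493/2823
seg 3: a=-2, c=M3/2=63/3764, d=(M4−M3)/(6·2)=899/11292, b=Δ3−h3·(2M3+M4)/6=9305/5646
seg 4: a=2, c=M4/2=1861/3764, d=(M5−M4)/(6·1)=-1861/11292, b=Δ4−h4·(2M4+M5)/6=15077/5646
t_q=13/2 → seg 2, τ=3/2; S=-5+3493/2823·τ+355/1882·τ²+-647/22584·τ³=-169607/60224

  seg 0: a=5 b=-29899/5646 c=0 d=1123/5646
  seg 1: a=-4 b=-16423/5646 c=1123/941 d=-1891/16938
  seg 2: a=-5 b=3493/2823 c=355/1882 d=-647/22584
  seg 3: a=-2 b=9305/5646 c=63/3764 d=899/11292
  seg 4: a=2 b=15077/5646 c=1861/3764 d=-1861/11292
S(13/2) = -169607/60224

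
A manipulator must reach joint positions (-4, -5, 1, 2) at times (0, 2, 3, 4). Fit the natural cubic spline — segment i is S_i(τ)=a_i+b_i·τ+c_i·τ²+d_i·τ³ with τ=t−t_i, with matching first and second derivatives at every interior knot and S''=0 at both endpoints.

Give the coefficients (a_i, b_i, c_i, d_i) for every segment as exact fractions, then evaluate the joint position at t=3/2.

Δ: Δ0=-1/2, Δ1=6, Δ2=1
row 1: diag=6, rhs=39; c'=1/6, d'=13/2
row 2: denom=4−1·1/6=23/6; d'=(-30−1·13/2)/(23/6)=-219/23
back: M2=-219/23
back: M1=13/2−1/6·-219/23=186/23
M: M0=0, M1=186/23, M2=-219/23, M3=0
seg 0: a=-4, c=M0/2=0, d=(M1−M0)/(6·2)=31/46, b=Δ0−h0·(2M0+M1)/6=-147/46
seg 1: a=-5, c=M1/2=93/23, d=(M2−M1)/(6·1)=-135/46, b=Δ1−h1·(2M1+M2)/6=225/46
seg 2: a=1, c=M2/2=-219/46, d=(M3−M2)/(6·1)=73/46, b=Δ2−h2·(2M2+M3)/6=96/23
t_q=3/2 → seg 0, τ=3/2; S=-4+-147/46·τ+0·τ²+31/46·τ³=-2399/368

  seg 0: a=-4 b=-147/46 c=0 d=31/46
  seg 1: a=-5 b=225/46 c=93/23 d=-135/46
  seg 2: a=1 b=96/23 c=-219/46 d=73/46
S(3/2) = -2399/368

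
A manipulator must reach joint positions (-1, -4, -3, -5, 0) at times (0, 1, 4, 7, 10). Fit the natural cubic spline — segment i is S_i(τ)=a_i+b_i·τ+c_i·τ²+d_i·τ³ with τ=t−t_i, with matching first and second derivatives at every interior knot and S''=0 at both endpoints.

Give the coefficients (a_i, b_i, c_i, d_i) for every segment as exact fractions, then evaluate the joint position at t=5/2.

Δ: Δ0=-3, Δ1=1/3, Δ2=-2/3, Δ3=5/3
row 1: diag=8, rhs=20; c'=3/8, d'=5/2
row 2: denom=12−3·3/8=87/8; d'=(-6−3·5/2)/(87/8)=-36/29
row 3: denom=12−3·8/29=324/29; d'=(14−3·-36/29)/(324/29)=257/162
back: M3=257/162
back: M2=-36/29−8/29·257/162=-136/81
back: M1=5/2−3/8·-136/81=169/54
M: M0=0, M1=169/54, M2=-136/81, M3=257/162, M4=0
seg 0: a=-1, c=M0/2=0, d=(M1−M0)/(6·1)=169/324, b=Δ0−h0·(2M0+M1)/6=-1141/324
seg 1: a=-4, c=M1/2=169/108, d=(M2−M1)/(6·3)=-779/2916, b=Δ1−h1·(2M1+M2)/6=-317/162
seg 2: a=-3, c=M2/2=-68/81, d=(M3−M2)/(6·3)=529/2916, b=Δ2−h2·(2M2+M3)/6=71/324
seg 3: a=-5, c=M3/2=257/324, d=(M4−M3)/(6·3)=-257/2916, b=Δ3−h3·(2M3+M4)/6=13/162
t_q=5/2 → seg 1, τ=3/2; S=-4+-317/162·τ+169/108·τ²+-779/2916·τ³=-1243/288

  seg 0: a=-1 b=-1141/324 c=0 d=169/324
  seg 1: a=-4 b=-317/162 c=169/108 d=-779/2916
  seg 2: a=-3 b=71/324 c=-68/81 d=529/2916
  seg 3: a=-5 b=13/162 c=257/324 d=-257/2916
S(5/2) = -1243/288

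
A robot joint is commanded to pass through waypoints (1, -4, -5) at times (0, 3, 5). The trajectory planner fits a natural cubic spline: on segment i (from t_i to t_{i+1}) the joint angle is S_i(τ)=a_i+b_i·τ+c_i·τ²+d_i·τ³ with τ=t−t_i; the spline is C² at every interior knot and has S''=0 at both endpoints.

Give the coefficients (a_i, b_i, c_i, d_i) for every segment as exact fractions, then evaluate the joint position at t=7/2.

Δ: Δ0=-5/3, Δ1=-1/2
row 1: diag=10, rhs=7; c'=1/5, d'=7/10
back: M1=7/10
M: M0=0, M1=7/10, M2=0
seg 0: a=1, c=M0/2=0, d=(M1−M0)/(6·3)=7/180, b=Δ0−h0·(2M0+M1)/6=-121/60
seg 1: a=-4, c=M1/2=7/20, d=(M2−M1)/(6·2)=-7/120, b=Δ1−h1·(2M1+M2)/6=-29/30
t_q=7/2 → seg 1, τ=1/2; S=-4+-29/30·τ+7/20·τ²+-7/120·τ³=-1409/320

  seg 0: a=1 b=-121/60 c=0 d=7/180
  seg 1: a=-4 b=-29/30 c=7/20 d=-7/120
S(7/2) = -1409/320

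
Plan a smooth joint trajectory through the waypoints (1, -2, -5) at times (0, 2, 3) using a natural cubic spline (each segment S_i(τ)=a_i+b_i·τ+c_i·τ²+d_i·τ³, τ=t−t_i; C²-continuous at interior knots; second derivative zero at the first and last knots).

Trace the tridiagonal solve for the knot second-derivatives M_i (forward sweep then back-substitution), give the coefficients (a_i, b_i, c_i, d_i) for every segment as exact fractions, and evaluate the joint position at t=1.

  seg 0: a=1 b=-1 c=0 d=-1/8
  seg 1: a=-2 b=-5/2 c=-3/4 d=1/4
S(1) = -1/8

Δ: Δ0=-3/2, Δ1=-3
row 1: diag=6, rhs=-9; c'=1/6, d'=-3/2
back: M1=-3/2
M: M0=0, M1=-3/2, M2=0
seg 0: a=1, c=M0/2=0, d=(M1−M0)/(6·2)=-1/8, b=Δ0−h0·(2M0+M1)/6=-1
seg 1: a=-2, c=M1/2=-3/4, d=(M2−M1)/(6·1)=1/4, b=Δ1−h1·(2M1+M2)/6=-5/2
t_q=1 → seg 0, τ=1; S=1+-1·τ+0·τ²+-1/8·τ³=-1/8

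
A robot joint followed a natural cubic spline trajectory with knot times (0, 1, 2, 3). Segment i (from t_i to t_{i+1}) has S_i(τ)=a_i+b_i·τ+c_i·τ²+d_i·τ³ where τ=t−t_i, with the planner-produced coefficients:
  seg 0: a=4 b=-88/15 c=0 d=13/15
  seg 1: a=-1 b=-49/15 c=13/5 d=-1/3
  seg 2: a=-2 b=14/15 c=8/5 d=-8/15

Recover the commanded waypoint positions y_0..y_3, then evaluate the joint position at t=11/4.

y_0 = S_0(0) = a_0 = 4
y_1 = S_1(0) = a_1 = -1
y_2 = S_2(0) = a_2 = -2
y_3 = S_2(1) = 0
t_q=11/4 is in segment 2 (τ=3/4); S_2(τ)=-5/8

y_0=4 y_1=-1 y_2=-2 y_3=0
S(11/4) = -5/8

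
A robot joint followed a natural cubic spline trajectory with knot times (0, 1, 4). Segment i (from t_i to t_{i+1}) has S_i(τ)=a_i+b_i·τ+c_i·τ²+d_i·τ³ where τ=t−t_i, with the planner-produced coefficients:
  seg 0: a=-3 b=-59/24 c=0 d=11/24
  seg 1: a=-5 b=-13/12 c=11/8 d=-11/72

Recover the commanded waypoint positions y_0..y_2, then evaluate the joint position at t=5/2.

y_0 = S_0(0) = a_0 = -3
y_1 = S_1(0) = a_1 = -5
y_2 = S_1(3) = 0
t_q=5/2 is in segment 1 (τ=3/2); S_1(τ)=-259/64

y_0=-3 y_1=-5 y_2=0
S(5/2) = -259/64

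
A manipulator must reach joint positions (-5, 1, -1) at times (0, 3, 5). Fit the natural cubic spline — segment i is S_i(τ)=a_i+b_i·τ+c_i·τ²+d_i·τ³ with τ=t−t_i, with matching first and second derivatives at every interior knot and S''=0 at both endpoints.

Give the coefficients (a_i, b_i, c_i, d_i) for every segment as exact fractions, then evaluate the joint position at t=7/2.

  seg 0: a=-5 b=29/10 c=0 d=-1/10
  seg 1: a=1 b=1/5 c=-9/10 d=3/20
S(7/2) = 143/160

Δ: Δ0=2, Δ1=-1
row 1: diag=10, rhs=-18; c'=1/5, d'=-9/5
back: M1=-9/5
M: M0=0, M1=-9/5, M2=0
seg 0: a=-5, c=M0/2=0, d=(M1−M0)/(6·3)=-1/10, b=Δ0−h0·(2M0+M1)/6=29/10
seg 1: a=1, c=M1/2=-9/10, d=(M2−M1)/(6·2)=3/20, b=Δ1−h1·(2M1+M2)/6=1/5
t_q=7/2 → seg 1, τ=1/2; S=1+1/5·τ+-9/10·τ²+3/20·τ³=143/160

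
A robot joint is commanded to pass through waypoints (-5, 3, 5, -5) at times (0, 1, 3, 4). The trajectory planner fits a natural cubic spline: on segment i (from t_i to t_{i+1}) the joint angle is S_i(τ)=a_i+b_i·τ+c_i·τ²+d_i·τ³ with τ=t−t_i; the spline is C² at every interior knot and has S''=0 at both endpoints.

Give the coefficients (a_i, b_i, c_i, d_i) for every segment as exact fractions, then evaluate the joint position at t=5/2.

Δ: Δ0=8, Δ1=1, Δ2=-10
row 1: diag=6, rhs=-42; c'=1/3, d'=-7
row 2: denom=6−2·1/3=16/3; d'=(-66−2·-7)/(16/3)=-39/4
back: M2=-39/4
back: M1=-7−1/3·-39/4=-15/4
M: M0=0, M1=-15/4, M2=-39/4, M3=0
seg 0: a=-5, c=M0/2=0, d=(M1−M0)/(6·1)=-5/8, b=Δ0−h0·(2M0+M1)/6=69/8
seg 1: a=3, c=M1/2=-15/8, d=(M2−M1)/(6·2)=-1/2, b=Δ1−h1·(2M1+M2)/6=27/4
seg 2: a=5, c=M2/2=-39/8, d=(M3−M2)/(6·1)=13/8, b=Δ2−h2·(2M2+M3)/6=-27/4
t_q=5/2 → seg 1, τ=3/2; S=3+27/4·τ+-15/8·τ²+-1/2·τ³=231/32

  seg 0: a=-5 b=69/8 c=0 d=-5/8
  seg 1: a=3 b=27/4 c=-15/8 d=-1/2
  seg 2: a=5 b=-27/4 c=-39/8 d=13/8
S(5/2) = 231/32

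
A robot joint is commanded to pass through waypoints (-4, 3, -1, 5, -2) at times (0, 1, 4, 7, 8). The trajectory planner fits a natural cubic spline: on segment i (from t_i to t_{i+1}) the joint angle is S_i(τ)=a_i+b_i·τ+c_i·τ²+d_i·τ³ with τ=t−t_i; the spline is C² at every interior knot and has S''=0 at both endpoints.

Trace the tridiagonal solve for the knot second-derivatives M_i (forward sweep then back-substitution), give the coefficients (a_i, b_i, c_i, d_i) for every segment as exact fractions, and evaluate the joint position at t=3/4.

Δ: Δ0=7, Δ1=-4/3, Δ2=2, Δ3=-7
row 1: diag=8, rhs=-50; c'=3/8, d'=-25/4
row 2: denom=12−3·3/8=87/8; d'=(20−3·-25/4)/(87/8)=310/87
row 3: denom=8−3·8/29=208/29; d'=(-54−3·310/87)/(208/29)=-469/52
back: M3=-469/52
back: M2=310/87−8/29·-469/52=236/39
back: M1=-25/4−3/8·236/39=-443/52
M: M0=0, M1=-443/52, M2=236/39, M3=-469/52, M4=0
seg 0: a=-4, c=M0/2=0, d=(M1−M0)/(6·1)=-443/312, b=Δ0−h0·(2M0+M1)/6=2627/312
seg 1: a=3, c=M1/2=-443/104, d=(M2−M1)/(6·3)=2273/2808, b=Δ1−h1·(2M1+M2)/6=649/156
seg 2: a=-1, c=M2/2=118/39, d=(M3−M2)/(6·3)=-2351/2808, b=Δ2−h2·(2M2+M3)/6=11/24
seg 3: a=5, c=M3/2=-469/104, d=(M4−M3)/(6·1)=469/312, b=Δ3−h3·(2M3+M4)/6=-623/156
t_q=3/4 → seg 0, τ=3/4; S=-4+2627/312·τ+0·τ²+-443/312·τ³=11421/6656

  seg 0: a=-4 b=2627/312 c=0 d=-443/312
  seg 1: a=3 b=649/156 c=-443/104 d=2273/2808
  seg 2: a=-1 b=11/24 c=118/39 d=-2351/2808
  seg 3: a=5 b=-623/156 c=-469/104 d=469/312
S(3/4) = 11421/6656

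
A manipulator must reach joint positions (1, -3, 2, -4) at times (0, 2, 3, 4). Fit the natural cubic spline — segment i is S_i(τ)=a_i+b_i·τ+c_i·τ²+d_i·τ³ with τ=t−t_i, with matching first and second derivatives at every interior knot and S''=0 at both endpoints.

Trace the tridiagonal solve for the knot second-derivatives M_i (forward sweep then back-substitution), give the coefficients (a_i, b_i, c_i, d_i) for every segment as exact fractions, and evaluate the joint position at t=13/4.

Δ: Δ0=-2, Δ1=5, Δ2=-6
row 1: diag=6, rhs=42; c'=1/6, d'=7
row 2: denom=4−1·1/6=23/6; d'=(-66−1·7)/(23/6)=-438/23
back: M2=-438/23
back: M1=7−1/6·-438/23=234/23
M: M0=0, M1=234/23, M2=-438/23, M3=0
seg 0: a=1, c=M0/2=0, d=(M1−M0)/(6·2)=39/46, b=Δ0−h0·(2M0+M1)/6=-124/23
seg 1: a=-3, c=M1/2=117/23, d=(M2−M1)/(6·1)=-112/23, b=Δ1−h1·(2M1+M2)/6=110/23
seg 2: a=2, c=M2/2=-219/23, d=(M3−M2)/(6·1)=73/23, b=Δ2−h2·(2M2+M3)/6=8/23
t_q=13/4 → seg 2, τ=1/4; S=2+8/23·τ+-219/23·τ²+73/23·τ³=2269/1472

  seg 0: a=1 b=-124/23 c=0 d=39/46
  seg 1: a=-3 b=110/23 c=117/23 d=-112/23
  seg 2: a=2 b=8/23 c=-219/23 d=73/23
S(13/4) = 2269/1472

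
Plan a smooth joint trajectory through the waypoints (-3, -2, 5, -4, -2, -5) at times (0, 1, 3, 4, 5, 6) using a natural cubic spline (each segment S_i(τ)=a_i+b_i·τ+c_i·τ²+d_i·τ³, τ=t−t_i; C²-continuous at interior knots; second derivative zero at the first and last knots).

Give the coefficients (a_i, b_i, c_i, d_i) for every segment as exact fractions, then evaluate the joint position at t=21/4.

  seg 0: a=-3 b=-29/57 c=0 d=86/57
  seg 1: a=-2 b=229/57 c=86/19 d=-1091/456
  seg 2: a=5 b=-751/114 c=-747/76 d=89/12
  seg 3: a=-4 b=-911/228 c=236/19 d=-1465/228
  seg 4: a=-2 b=179/114 c=-521/76 d=521/228
S(21/4) = -9729/4864

Δ: Δ0=1, Δ1=7/2, Δ2=-9, Δ3=2, Δ4=-3
row 1: diag=6, rhs=15; c'=1/3, d'=5/2
row 2: denom=6−2·1/3=16/3; d'=(-75−2·5/2)/(16/3)=-15
row 3: denom=4−1·3/16=61/16; d'=(66−1·-15)/(61/16)=1296/61
row 4: denom=4−1·16/61=228/61; d'=(-30−1·1296/61)/(228/61)=-521/38
back: M4=-521/38
back: M3=1296/61−16/61·-521/38=472/19
back: M2=-15−3/16·472/19=-747/38
back: M1=5/2−1/3·-747/38=172/19
M: M0=0, M1=172/19, M2=-747/38, M3=472/19, M4=-521/38, M5=0
seg 0: a=-3, c=M0/2=0, d=(M1−M0)/(6·1)=86/57, b=Δ0−h0·(2M0+M1)/6=-29/57
seg 1: a=-2, c=M1/2=86/19, d=(M2−M1)/(6·2)=-1091/456, b=Δ1−h1·(2M1+M2)/6=229/57
seg 2: a=5, c=M2/2=-747/76, d=(M3−M2)/(6·1)=89/12, b=Δ2−h2·(2M2+M3)/6=-751/114
seg 3: a=-4, c=M3/2=236/19, d=(M4−M3)/(6·1)=-1465/228, b=Δ3−h3·(2M3+M4)/6=-911/228
seg 4: a=-2, c=M4/2=-521/76, d=(M5−M4)/(6·1)=521/228, b=Δ4−h4·(2M4+M5)/6=179/114
t_q=21/4 → seg 4, τ=1/4; S=-2+179/114·τ+-521/76·τ²+521/228·τ³=-9729/4864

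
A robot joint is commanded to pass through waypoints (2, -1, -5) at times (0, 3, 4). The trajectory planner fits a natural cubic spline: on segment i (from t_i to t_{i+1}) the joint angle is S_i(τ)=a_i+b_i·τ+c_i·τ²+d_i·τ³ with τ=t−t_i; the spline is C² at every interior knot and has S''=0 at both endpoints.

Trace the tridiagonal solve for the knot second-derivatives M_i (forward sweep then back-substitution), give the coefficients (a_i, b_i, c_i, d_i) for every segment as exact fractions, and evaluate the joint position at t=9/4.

  seg 0: a=2 b=1/8 c=0 d=-1/8
  seg 1: a=-1 b=-13/4 c=-9/8 d=3/8
S(9/4) = 439/512

Δ: Δ0=-1, Δ1=-4
row 1: diag=8, rhs=-18; c'=1/8, d'=-9/4
back: M1=-9/4
M: M0=0, M1=-9/4, M2=0
seg 0: a=2, c=M0/2=0, d=(M1−M0)/(6·3)=-1/8, b=Δ0−h0·(2M0+M1)/6=1/8
seg 1: a=-1, c=M1/2=-9/8, d=(M2−M1)/(6·1)=3/8, b=Δ1−h1·(2M1+M2)/6=-13/4
t_q=9/4 → seg 0, τ=9/4; S=2+1/8·τ+0·τ²+-1/8·τ³=439/512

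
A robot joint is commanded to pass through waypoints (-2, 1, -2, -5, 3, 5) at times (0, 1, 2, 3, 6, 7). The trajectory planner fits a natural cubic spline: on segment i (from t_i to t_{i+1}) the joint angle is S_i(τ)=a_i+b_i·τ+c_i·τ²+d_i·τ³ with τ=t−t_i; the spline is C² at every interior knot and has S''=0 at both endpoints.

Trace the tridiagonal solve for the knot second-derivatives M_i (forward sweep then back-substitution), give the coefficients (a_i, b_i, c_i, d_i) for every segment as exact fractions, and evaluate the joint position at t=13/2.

  seg 0: a=-2 b=10811/2379 c=0 d=-3674/2379
  seg 1: a=1 b=-211/2379 c=-3674/793 d=4096/2379
  seg 2: a=-2 b=-9967/2379 c=422/793 d=1564/2379
  seg 3: a=-5 b=-211/183 c=1986/793 d=-2929/7137
  seg 4: a=3 b=6644/2379 c=-943/793 d=943/2379
S(13/2) = 26319/6344

Δ: Δ0=3, Δ1=-3, Δ2=-3, Δ3=8/3, Δ4=2
row 1: diag=4, rhs=-36; c'=1/4, d'=-9
row 2: denom=4−1·1/4=15/4; d'=(0−1·-9)/(15/4)=12/5
row 3: denom=8−1·4/15=116/15; d'=(34−1·12/5)/(116/15)=237/58
row 4: denom=8−3·45/116=793/116; d'=(-4−3·237/58)/(793/116)=-1886/793
back: M4=-1886/793
back: M3=237/58−45/116·-1886/793=3972/793
back: M2=12/5−4/15·3972/793=844/793
back: M1=-9−1/4·844/793=-7348/793
M: M0=0, M1=-7348/793, M2=844/793, M3=3972/793, M4=-1886/793, M5=0
seg 0: a=-2, c=M0/2=0, d=(M1−M0)/(6·1)=-3674/2379, b=Δ0−h0·(2M0+M1)/6=10811/2379
seg 1: a=1, c=M1/2=-3674/793, d=(M2−M1)/(6·1)=4096/2379, b=Δ1−h1·(2M1+M2)/6=-211/2379
seg 2: a=-2, c=M2/2=422/793, d=(M3−M2)/(6·1)=1564/2379, b=Δ2−h2·(2M2+M3)/6=-9967/2379
seg 3: a=-5, c=M3/2=1986/793, d=(M4−M3)/(6·3)=-2929/7137, b=Δ3−h3·(2M3+M4)/6=-211/183
seg 4: a=3, c=M4/2=-943/793, d=(M5−M4)/(6·1)=943/2379, b=Δ4−h4·(2M4+M5)/6=6644/2379
t_q=13/2 → seg 4, τ=1/2; S=3+6644/2379·τ+-943/793·τ²+943/2379·τ³=26319/6344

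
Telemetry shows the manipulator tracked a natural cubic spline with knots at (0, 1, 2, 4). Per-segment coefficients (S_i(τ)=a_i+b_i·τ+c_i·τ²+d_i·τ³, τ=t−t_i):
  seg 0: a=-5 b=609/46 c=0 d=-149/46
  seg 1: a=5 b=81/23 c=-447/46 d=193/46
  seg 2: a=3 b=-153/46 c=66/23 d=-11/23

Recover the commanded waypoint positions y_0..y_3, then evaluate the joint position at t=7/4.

y_0 = S_0(0) = a_0 = -5
y_1 = S_1(0) = a_1 = 5
y_2 = S_2(0) = a_2 = 3
y_3 = S_2(2) = 4
t_q=7/4 is in segment 1 (τ=3/4); S_1(τ)=505/128

y_0=-5 y_1=5 y_2=3 y_3=4
S(7/4) = 505/128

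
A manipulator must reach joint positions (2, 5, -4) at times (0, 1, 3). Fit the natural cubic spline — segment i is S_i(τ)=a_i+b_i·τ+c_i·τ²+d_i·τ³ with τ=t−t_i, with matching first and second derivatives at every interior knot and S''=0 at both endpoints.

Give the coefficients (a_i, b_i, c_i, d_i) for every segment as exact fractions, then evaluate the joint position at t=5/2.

  seg 0: a=2 b=17/4 c=0 d=-5/4
  seg 1: a=5 b=1/2 c=-15/4 d=5/8
S(5/2) = -37/64

Δ: Δ0=3, Δ1=-9/2
row 1: diag=6, rhs=-45; c'=1/3, d'=-15/2
back: M1=-15/2
M: M0=0, M1=-15/2, M2=0
seg 0: a=2, c=M0/2=0, d=(M1−M0)/(6·1)=-5/4, b=Δ0−h0·(2M0+M1)/6=17/4
seg 1: a=5, c=M1/2=-15/4, d=(M2−M1)/(6·2)=5/8, b=Δ1−h1·(2M1+M2)/6=1/2
t_q=5/2 → seg 1, τ=3/2; S=5+1/2·τ+-15/4·τ²+5/8·τ³=-37/64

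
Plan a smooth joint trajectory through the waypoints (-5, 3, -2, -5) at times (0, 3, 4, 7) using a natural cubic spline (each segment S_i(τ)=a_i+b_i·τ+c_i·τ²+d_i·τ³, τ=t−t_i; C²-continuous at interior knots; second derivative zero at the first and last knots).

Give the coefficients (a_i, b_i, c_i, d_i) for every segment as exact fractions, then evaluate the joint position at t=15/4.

  seg 0: a=-5 b=52/9 c=0 d=-28/81
  seg 1: a=3 b=-32/9 c=-28/9 d=5/3
  seg 2: a=-2 b=-43/9 c=17/9 d=-17/81
S(15/4) = -137/192

Δ: Δ0=8/3, Δ1=-5, Δ2=-1
row 1: diag=8, rhs=-46; c'=1/8, d'=-23/4
row 2: denom=8−1·1/8=63/8; d'=(24−1·-23/4)/(63/8)=34/9
back: M2=34/9
back: M1=-23/4−1/8·34/9=-56/9
M: M0=0, M1=-56/9, M2=34/9, M3=0
seg 0: a=-5, c=M0/2=0, d=(M1−M0)/(6·3)=-28/81, b=Δ0−h0·(2M0+M1)/6=52/9
seg 1: a=3, c=M1/2=-28/9, d=(M2−M1)/(6·1)=5/3, b=Δ1−h1·(2M1+M2)/6=-32/9
seg 2: a=-2, c=M2/2=17/9, d=(M3−M2)/(6·3)=-17/81, b=Δ2−h2·(2M2+M3)/6=-43/9
t_q=15/4 → seg 1, τ=3/4; S=3+-32/9·τ+-28/9·τ²+5/3·τ³=-137/192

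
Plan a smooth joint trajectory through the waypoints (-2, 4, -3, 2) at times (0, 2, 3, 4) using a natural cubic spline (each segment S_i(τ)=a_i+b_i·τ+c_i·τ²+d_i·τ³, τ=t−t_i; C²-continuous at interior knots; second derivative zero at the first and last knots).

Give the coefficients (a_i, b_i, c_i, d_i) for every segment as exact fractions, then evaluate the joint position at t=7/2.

  seg 0: a=-2 b=173/23 c=0 d=-26/23
  seg 1: a=4 b=-139/23 c=-156/23 d=134/23
  seg 2: a=-3 b=-49/23 c=246/23 d=-82/23
S(7/2) = -169/92

Δ: Δ0=3, Δ1=-7, Δ2=5
row 1: diag=6, rhs=-60; c'=1/6, d'=-10
row 2: denom=4−1·1/6=23/6; d'=(72−1·-10)/(23/6)=492/23
back: M2=492/23
back: M1=-10−1/6·492/23=-312/23
M: M0=0, M1=-312/23, M2=492/23, M3=0
seg 0: a=-2, c=M0/2=0, d=(M1−M0)/(6·2)=-26/23, b=Δ0−h0·(2M0+M1)/6=173/23
seg 1: a=4, c=M1/2=-156/23, d=(M2−M1)/(6·1)=134/23, b=Δ1−h1·(2M1+M2)/6=-139/23
seg 2: a=-3, c=M2/2=246/23, d=(M3−M2)/(6·1)=-82/23, b=Δ2−h2·(2M2+M3)/6=-49/23
t_q=7/2 → seg 2, τ=1/2; S=-3+-49/23·τ+246/23·τ²+-82/23·τ³=-169/92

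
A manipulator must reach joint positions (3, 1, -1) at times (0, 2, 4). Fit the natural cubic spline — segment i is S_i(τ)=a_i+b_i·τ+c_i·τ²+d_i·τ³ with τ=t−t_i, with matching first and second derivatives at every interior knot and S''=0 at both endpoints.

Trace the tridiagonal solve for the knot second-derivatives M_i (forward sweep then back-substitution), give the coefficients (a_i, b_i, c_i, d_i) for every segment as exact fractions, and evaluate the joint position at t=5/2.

Δ: Δ0=-1, Δ1=-1
row 1: diag=8, rhs=0; c'=1/4, d'=0
back: M1=0
M: M0=0, M1=0, M2=0
seg 0: a=3, c=M0/2=0, d=(M1−M0)/(6·2)=0, b=Δ0−h0·(2M0+M1)/6=-1
seg 1: a=1, c=M1/2=0, d=(M2−M1)/(6·2)=0, b=Δ1−h1·(2M1+M2)/6=-1
t_q=5/2 → seg 1, τ=1/2; S=1+-1·τ+0·τ²+0·τ³=1/2

  seg 0: a=3 b=-1 c=0 d=0
  seg 1: a=1 b=-1 c=0 d=0
S(5/2) = 1/2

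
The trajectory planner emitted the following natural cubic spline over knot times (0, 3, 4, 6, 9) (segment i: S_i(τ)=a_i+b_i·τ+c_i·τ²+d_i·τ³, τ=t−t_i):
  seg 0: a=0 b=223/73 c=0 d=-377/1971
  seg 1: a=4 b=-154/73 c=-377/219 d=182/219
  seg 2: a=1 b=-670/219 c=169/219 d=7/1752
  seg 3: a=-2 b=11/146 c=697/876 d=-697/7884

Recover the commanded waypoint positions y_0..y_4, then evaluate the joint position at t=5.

y_0 = S_0(0) = a_0 = 0
y_1 = S_1(0) = a_1 = 4
y_2 = S_2(0) = a_2 = 1
y_3 = S_3(0) = a_3 = -2
y_4 = S_3(3) = 3
t_q=5 is in segment 2 (τ=1); S_2(τ)=-2249/1752

y_0=0 y_1=4 y_2=1 y_3=-2 y_4=3
S(5) = -2249/1752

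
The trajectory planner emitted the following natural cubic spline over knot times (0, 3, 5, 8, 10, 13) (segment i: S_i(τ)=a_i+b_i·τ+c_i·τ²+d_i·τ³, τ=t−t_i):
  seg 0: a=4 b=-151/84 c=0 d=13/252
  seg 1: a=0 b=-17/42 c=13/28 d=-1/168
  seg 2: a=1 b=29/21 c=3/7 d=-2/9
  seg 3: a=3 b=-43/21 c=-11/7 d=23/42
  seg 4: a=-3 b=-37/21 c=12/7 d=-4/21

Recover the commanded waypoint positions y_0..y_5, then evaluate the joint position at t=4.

y_0 = S_0(0) = a_0 = 4
y_1 = S_1(0) = a_1 = 0
y_2 = S_2(0) = a_2 = 1
y_3 = S_3(0) = a_3 = 3
y_4 = S_4(0) = a_4 = -3
y_5 = S_4(3) = 2
t_q=4 is in segment 1 (τ=1); S_1(τ)=3/56

y_0=4 y_1=0 y_2=1 y_3=3 y_4=-3 y_5=2
S(4) = 3/56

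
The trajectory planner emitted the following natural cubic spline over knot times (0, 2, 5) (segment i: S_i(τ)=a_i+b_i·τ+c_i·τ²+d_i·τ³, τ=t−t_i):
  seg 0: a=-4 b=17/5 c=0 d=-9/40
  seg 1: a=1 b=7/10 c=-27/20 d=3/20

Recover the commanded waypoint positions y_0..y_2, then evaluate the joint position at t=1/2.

y_0=-4 y_1=1 y_2=-5
S(1/2) = -149/64

y_0 = S_0(0) = a_0 = -4
y_1 = S_1(0) = a_1 = 1
y_2 = S_1(3) = -5
t_q=1/2 is in segment 0 (τ=1/2); S_0(τ)=-149/64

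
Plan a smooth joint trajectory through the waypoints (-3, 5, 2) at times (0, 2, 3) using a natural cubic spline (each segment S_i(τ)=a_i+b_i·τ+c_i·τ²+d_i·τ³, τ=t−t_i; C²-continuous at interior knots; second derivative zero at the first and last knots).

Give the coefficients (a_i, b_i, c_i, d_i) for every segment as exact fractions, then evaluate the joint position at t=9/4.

  seg 0: a=-3 b=19/3 c=0 d=-7/12
  seg 1: a=5 b=-2/3 c=-7/2 d=7/6
S(9/4) = 593/128

Δ: Δ0=4, Δ1=-3
row 1: diag=6, rhs=-42; c'=1/6, d'=-7
back: M1=-7
M: M0=0, M1=-7, M2=0
seg 0: a=-3, c=M0/2=0, d=(M1−M0)/(6·2)=-7/12, b=Δ0−h0·(2M0+M1)/6=19/3
seg 1: a=5, c=M1/2=-7/2, d=(M2−M1)/(6·1)=7/6, b=Δ1−h1·(2M1+M2)/6=-2/3
t_q=9/4 → seg 1, τ=1/4; S=5+-2/3·τ+-7/2·τ²+7/6·τ³=593/128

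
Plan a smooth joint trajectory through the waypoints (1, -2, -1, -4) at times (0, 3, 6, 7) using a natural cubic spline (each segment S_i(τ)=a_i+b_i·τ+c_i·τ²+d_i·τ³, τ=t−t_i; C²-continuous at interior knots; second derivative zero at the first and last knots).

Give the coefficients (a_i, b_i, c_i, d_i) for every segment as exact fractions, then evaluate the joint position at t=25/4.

Δ: Δ0=-1, Δ1=1/3, Δ2=-3
row 1: diag=12, rhs=8; c'=1/4, d'=2/3
row 2: denom=8−3·1/4=29/4; d'=(-20−3·2/3)/(29/4)=-88/29
back: M2=-88/29
back: M1=2/3−1/4·-88/29=124/87
M: M0=0, M1=124/87, M2=-88/29, M3=0
seg 0: a=1, c=M0/2=0, d=(M1−M0)/(6·3)=62/783, b=Δ0−h0·(2M0+M1)/6=-149/87
seg 1: a=-2, c=M1/2=62/87, d=(M2−M1)/(6·3)=-194/783, b=Δ1−h1·(2M1+M2)/6=37/87
seg 2: a=-1, c=M2/2=-44/29, d=(M3−M2)/(6·1)=44/87, b=Δ2−h2·(2M2+M3)/6=-173/87
t_q=25/4 → seg 2, τ=1/4; S=-1+-173/87·τ+-44/29·τ²+44/87·τ³=-735/464

  seg 0: a=1 b=-149/87 c=0 d=62/783
  seg 1: a=-2 b=37/87 c=62/87 d=-194/783
  seg 2: a=-1 b=-173/87 c=-44/29 d=44/87
S(25/4) = -735/464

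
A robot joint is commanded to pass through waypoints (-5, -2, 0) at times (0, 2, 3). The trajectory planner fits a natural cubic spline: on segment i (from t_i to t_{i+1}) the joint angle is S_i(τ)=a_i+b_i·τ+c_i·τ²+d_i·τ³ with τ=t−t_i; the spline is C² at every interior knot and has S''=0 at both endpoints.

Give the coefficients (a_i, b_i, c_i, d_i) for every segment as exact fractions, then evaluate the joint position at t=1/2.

  seg 0: a=-5 b=4/3 c=0 d=1/24
  seg 1: a=-2 b=11/6 c=1/4 d=-1/12
S(1/2) = -277/64

Δ: Δ0=3/2, Δ1=2
row 1: diag=6, rhs=3; c'=1/6, d'=1/2
back: M1=1/2
M: M0=0, M1=1/2, M2=0
seg 0: a=-5, c=M0/2=0, d=(M1−M0)/(6·2)=1/24, b=Δ0−h0·(2M0+M1)/6=4/3
seg 1: a=-2, c=M1/2=1/4, d=(M2−M1)/(6·1)=-1/12, b=Δ1−h1·(2M1+M2)/6=11/6
t_q=1/2 → seg 0, τ=1/2; S=-5+4/3·τ+0·τ²+1/24·τ³=-277/64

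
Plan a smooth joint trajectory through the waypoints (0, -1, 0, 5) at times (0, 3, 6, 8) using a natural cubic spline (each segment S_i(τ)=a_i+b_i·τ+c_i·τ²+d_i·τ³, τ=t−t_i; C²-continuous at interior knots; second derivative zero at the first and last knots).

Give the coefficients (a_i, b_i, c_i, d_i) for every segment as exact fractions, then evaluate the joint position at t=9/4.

Δ: Δ0=-1/3, Δ1=1/3, Δ2=5/2
row 1: diag=12, rhs=4; c'=1/4, d'=1/3
row 2: denom=10−3·1/4=37/4; d'=(13−3·1/3)/(37/4)=48/37
back: M2=48/37
back: M1=1/3−1/4·48/37=1/111
M: M0=0, M1=1/111, M2=48/37, M3=0
seg 0: a=0, c=M0/2=0, d=(M1−M0)/(6·3)=1/1998, b=Δ0−h0·(2M0+M1)/6=-25/74
seg 1: a=-1, c=M1/2=1/222, d=(M2−M1)/(6·3)=143/1998, b=Δ1−h1·(2M1+M2)/6=-12/37
seg 2: a=0, c=M2/2=24/37, d=(M3−M2)/(6·2)=-4/37, b=Δ2−h2·(2M2+M3)/6=121/74
t_q=9/4 → seg 0, τ=9/4; S=0+-25/74·τ+0·τ²+1/1998·τ³=-3573/4736

  seg 0: a=0 b=-25/74 c=0 d=1/1998
  seg 1: a=-1 b=-12/37 c=1/222 d=143/1998
  seg 2: a=0 b=121/74 c=24/37 d=-4/37
S(9/4) = -3573/4736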